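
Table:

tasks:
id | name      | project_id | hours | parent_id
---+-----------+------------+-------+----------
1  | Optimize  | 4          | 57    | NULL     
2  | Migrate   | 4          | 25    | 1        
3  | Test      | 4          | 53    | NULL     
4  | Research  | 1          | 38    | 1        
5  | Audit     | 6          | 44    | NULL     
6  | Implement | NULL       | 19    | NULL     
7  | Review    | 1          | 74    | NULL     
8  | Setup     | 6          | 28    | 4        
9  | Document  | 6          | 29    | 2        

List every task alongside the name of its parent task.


This is a self-join: tasks is joined to a second copy of itself, matching each row's parent_id to another row's id. Use LEFT JOIN so rows with parent_id=NULL are kept.
  - task 1 (Optimize): parent_id=NULL -> NULL
  - task 2 (Migrate): parent_id=1 -> Optimize
  - task 3 (Test): parent_id=NULL -> NULL
  - task 4 (Research): parent_id=1 -> Optimize
  - task 5 (Audit): parent_id=NULL -> NULL
  - task 6 (Implement): parent_id=NULL -> NULL
  - task 7 (Review): parent_id=NULL -> NULL
  - task 8 (Setup): parent_id=4 -> Research
  - task 9 (Document): parent_id=2 -> Migrate

SQL:
SELECT a.name AS item, b.name AS parent
FROM tasks a
LEFT JOIN tasks b ON a.parent_id = b.id

Result:
item      | parent  
----------+---------
Optimize  | NULL    
Migrate   | Optimize
Test      | NULL    
Research  | Optimize
Audit     | NULL    
Implement | NULL    
Review    | NULL    
Setup     | Research
Document  | Migrate 


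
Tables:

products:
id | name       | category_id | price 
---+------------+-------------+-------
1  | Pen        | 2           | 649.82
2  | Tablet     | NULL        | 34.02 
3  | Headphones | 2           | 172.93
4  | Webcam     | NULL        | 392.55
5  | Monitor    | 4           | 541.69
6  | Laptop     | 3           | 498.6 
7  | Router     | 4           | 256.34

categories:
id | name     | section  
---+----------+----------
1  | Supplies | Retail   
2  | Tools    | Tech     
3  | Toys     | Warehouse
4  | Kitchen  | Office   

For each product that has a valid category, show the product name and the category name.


INNER JOIN keeps only products rows whose category_id matches an id in categories. Walk through each product:
  - product 1 (Pen): category_id=2 -> matches Tools
  - product 2 (Tablet): category_id=NULL, no match -> dropped
  - product 3 (Headphones): category_id=2 -> matches Tools
  - product 4 (Webcam): category_id=NULL, no match -> dropped
  - product 5 (Monitor): category_id=4 -> matches Kitchen
  - product 6 (Laptop): category_id=3 -> matches Toys
  - product 7 (Router): category_id=4 -> matches Kitchen
So 2 of 7 rows are dropped.

SQL:
SELECT a.name, b.name AS category
FROM products a
INNER JOIN categories b ON a.category_id = b.id

Result:
name       | category
-----------+---------
Pen        | Tools   
Headphones | Tools   
Monitor    | Kitchen 
Laptop     | Toys    
Router     | Kitchen 


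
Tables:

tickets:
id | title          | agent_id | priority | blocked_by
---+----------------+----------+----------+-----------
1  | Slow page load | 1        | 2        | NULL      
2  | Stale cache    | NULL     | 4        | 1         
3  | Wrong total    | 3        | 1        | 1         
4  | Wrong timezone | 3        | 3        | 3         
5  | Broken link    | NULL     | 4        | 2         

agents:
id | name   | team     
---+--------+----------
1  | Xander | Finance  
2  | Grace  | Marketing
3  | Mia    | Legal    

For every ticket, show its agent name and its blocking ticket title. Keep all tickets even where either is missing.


Two LEFT JOINs from the same base table tickets: one to agents via agent_id, one to tickets itself via blocked_by. Both are LEFT so every ticket is preserved.
Match against agents:
  - ticket 1 (Slow page load): agent_id=1 -> matches Xander
  - ticket 2 (Stale cache): agent_id=NULL, no match -> kept with NULL
  - ticket 3 (Wrong total): agent_id=3 -> matches Mia
  - ticket 4 (Wrong timezone): agent_id=3 -> matches Mia
  - ticket 5 (Broken link): agent_id=NULL, no match -> kept with NULL
Match against tickets (self):
  - ticket 1 (Slow page load): blocked_by=NULL -> NULL
  - ticket 2 (Stale cache): blocked_by=1 -> Slow page load
  - ticket 3 (Wrong total): blocked_by=1 -> Slow page load
  - ticket 4 (Wrong timezone): blocked_by=3 -> Wrong total
  - ticket 5 (Broken link): blocked_by=2 -> Stale cache

SQL:
SELECT a.title, b.name AS agent, c.title AS blocked_by
FROM tickets a
LEFT JOIN agents b ON a.agent_id = b.id
LEFT JOIN tickets c ON a.blocked_by = c.id

Result:
title          | agent  | blocked_by    
---------------+--------+---------------
Slow page load | Xander | NULL          
Stale cache    | NULL   | Slow page load
Wrong total    | Mia    | Slow page load
Wrong timezone | Mia    | Wrong total   
Broken link    | NULL   | Stale cache   


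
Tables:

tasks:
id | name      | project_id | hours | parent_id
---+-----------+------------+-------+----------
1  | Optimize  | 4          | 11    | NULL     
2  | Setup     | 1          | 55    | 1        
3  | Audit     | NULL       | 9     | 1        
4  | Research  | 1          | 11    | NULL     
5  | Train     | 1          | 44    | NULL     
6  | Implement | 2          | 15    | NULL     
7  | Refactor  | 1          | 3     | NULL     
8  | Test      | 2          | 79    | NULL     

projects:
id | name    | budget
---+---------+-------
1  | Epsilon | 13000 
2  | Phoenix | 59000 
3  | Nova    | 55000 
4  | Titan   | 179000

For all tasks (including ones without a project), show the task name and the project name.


LEFT JOIN keeps every row from tasks (the left table); where project_id has no match in projects, the project columns become NULL. Walk through each task:
  - task 1 (Optimize): project_id=4 -> matches Titan
  - task 2 (Setup): project_id=1 -> matches Epsilon
  - task 3 (Audit): project_id=NULL, no match -> kept with NULL
  - task 4 (Research): project_id=1 -> matches Epsilon
  - task 5 (Train): project_id=1 -> matches Epsilon
  - task 6 (Implement): project_id=2 -> matches Phoenix
  - task 7 (Refactor): project_id=1 -> matches Epsilon
  - task 8 (Test): project_id=2 -> matches Phoenix
All 8 rows appear; 1 has NULL project.

SQL:
SELECT a.name, b.name AS project
FROM tasks a
LEFT JOIN projects b ON a.project_id = b.id

Result:
name      | project
----------+--------
Optimize  | Titan  
Setup     | Epsilon
Audit     | NULL   
Research  | Epsilon
Train     | Epsilon
Implement | Phoenix
Refactor  | Epsilon
Test      | Phoenix


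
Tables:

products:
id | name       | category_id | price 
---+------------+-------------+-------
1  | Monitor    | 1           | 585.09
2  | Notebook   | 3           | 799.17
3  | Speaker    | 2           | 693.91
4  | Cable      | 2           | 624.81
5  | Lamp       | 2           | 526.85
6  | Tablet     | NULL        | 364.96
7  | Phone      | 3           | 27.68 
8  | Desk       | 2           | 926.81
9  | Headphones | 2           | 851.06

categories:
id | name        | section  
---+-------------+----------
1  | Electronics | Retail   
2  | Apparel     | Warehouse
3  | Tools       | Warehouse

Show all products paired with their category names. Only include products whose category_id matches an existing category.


INNER JOIN keeps only products rows whose category_id matches an id in categories. Walk through each product:
  - product 1 (Monitor): category_id=1 -> matches Electronics
  - product 2 (Notebook): category_id=3 -> matches Tools
  - product 3 (Speaker): category_id=2 -> matches Apparel
  - product 4 (Cable): category_id=2 -> matches Apparel
  - product 5 (Lamp): category_id=2 -> matches Apparel
  - product 6 (Tablet): category_id=NULL, no match -> dropped
  - product 7 (Phone): category_id=3 -> matches Tools
  - product 8 (Desk): category_id=2 -> matches Apparel
  - product 9 (Headphones): category_id=2 -> matches Apparel
So 1 of 9 rows is dropped.

SQL:
SELECT a.name, b.name AS category
FROM products a
INNER JOIN categories b ON a.category_id = b.id

Result:
name       | category   
-----------+------------
Monitor    | Electronics
Notebook   | Tools      
Speaker    | Apparel    
Cable      | Apparel    
Lamp       | Apparel    
Phone      | Tools      
Desk       | Apparel    
Headphones | Apparel    


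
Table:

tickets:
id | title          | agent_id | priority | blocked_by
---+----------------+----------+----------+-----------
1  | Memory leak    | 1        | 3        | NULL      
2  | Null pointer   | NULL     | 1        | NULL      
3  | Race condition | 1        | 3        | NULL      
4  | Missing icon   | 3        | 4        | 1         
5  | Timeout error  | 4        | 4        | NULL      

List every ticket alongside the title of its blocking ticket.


This is a self-join: tickets is joined to a second copy of itself, matching each row's blocked_by to another row's id. Use LEFT JOIN so rows with blocked_by=NULL are kept.
  - ticket 1 (Memory leak): blocked_by=NULL -> NULL
  - ticket 2 (Null pointer): blocked_by=NULL -> NULL
  - ticket 3 (Race condition): blocked_by=NULL -> NULL
  - ticket 4 (Missing icon): blocked_by=1 -> Memory leak
  - ticket 5 (Timeout error): blocked_by=NULL -> NULL

SQL:
SELECT a.title AS item, b.title AS blocked_by
FROM tickets a
LEFT JOIN tickets b ON a.blocked_by = b.id

Result:
item           | blocked_by 
---------------+------------
Memory leak    | NULL       
Null pointer   | NULL       
Race condition | NULL       
Missing icon   | Memory leak
Timeout error  | NULL       


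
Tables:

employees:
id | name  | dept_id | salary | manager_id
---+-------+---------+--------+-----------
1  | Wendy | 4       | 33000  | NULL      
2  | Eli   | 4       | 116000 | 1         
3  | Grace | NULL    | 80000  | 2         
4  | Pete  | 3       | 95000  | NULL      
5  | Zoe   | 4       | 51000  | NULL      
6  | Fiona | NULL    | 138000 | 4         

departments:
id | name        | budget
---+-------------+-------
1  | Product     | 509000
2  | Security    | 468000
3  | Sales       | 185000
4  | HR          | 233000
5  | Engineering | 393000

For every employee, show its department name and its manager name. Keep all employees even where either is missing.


Two LEFT JOINs from the same base table employees: one to departments via dept_id, one to employees itself via manager_id. Both are LEFT so every employee is preserved.
Match against departments:
  - employee 1 (Wendy): dept_id=4 -> matches HR
  - employee 2 (Eli): dept_id=4 -> matches HR
  - employee 3 (Grace): dept_id=NULL, no match -> kept with NULL
  - employee 4 (Pete): dept_id=3 -> matches Sales
  - employee 5 (Zoe): dept_id=4 -> matches HR
  - employee 6 (Fiona): dept_id=NULL, no match -> kept with NULL
Match against employees (self):
  - employee 1 (Wendy): manager_id=NULL -> NULL
  - employee 2 (Eli): manager_id=1 -> Wendy
  - employee 3 (Grace): manager_id=2 -> Eli
  - employee 4 (Pete): manager_id=NULL -> NULL
  - employee 5 (Zoe): manager_id=NULL -> NULL
  - employee 6 (Fiona): manager_id=4 -> Pete

SQL:
SELECT a.name, b.name AS department, c.name AS manager
FROM employees a
LEFT JOIN departments b ON a.dept_id = b.id
LEFT JOIN employees c ON a.manager_id = c.id

Result:
name  | department | manager
------+------------+--------
Wendy | HR         | NULL   
Eli   | HR         | Wendy  
Grace | NULL       | Eli    
Pete  | Sales      | NULL   
Zoe   | HR         | NULL   
Fiona | NULL       | Pete   


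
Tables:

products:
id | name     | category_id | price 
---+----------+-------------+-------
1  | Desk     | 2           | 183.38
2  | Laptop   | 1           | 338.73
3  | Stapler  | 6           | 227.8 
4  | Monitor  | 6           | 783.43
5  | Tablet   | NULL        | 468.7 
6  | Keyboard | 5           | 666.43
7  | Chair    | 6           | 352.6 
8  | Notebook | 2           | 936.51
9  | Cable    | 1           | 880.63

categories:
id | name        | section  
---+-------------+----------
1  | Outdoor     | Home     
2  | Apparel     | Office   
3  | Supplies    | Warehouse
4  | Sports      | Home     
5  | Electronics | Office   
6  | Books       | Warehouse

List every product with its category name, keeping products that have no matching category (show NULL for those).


LEFT JOIN keeps every row from products (the left table); where category_id has no match in categories, the category columns become NULL. Walk through each product:
  - product 1 (Desk): category_id=2 -> matches Apparel
  - product 2 (Laptop): category_id=1 -> matches Outdoor
  - product 3 (Stapler): category_id=6 -> matches Books
  - product 4 (Monitor): category_id=6 -> matches Books
  - product 5 (Tablet): category_id=NULL, no match -> kept with NULL
  - product 6 (Keyboard): category_id=5 -> matches Electronics
  - product 7 (Chair): category_id=6 -> matches Books
  - product 8 (Notebook): category_id=2 -> matches Apparel
  - product 9 (Cable): category_id=1 -> matches Outdoor
All 9 rows appear; 1 has NULL category.

SQL:
SELECT a.name, b.name AS category
FROM products a
LEFT JOIN categories b ON a.category_id = b.id

Result:
name     | category   
---------+------------
Desk     | Apparel    
Laptop   | Outdoor    
Stapler  | Books      
Monitor  | Books      
Tablet   | NULL       
Keyboard | Electronics
Chair    | Books      
Notebook | Apparel    
Cable    | Outdoor    


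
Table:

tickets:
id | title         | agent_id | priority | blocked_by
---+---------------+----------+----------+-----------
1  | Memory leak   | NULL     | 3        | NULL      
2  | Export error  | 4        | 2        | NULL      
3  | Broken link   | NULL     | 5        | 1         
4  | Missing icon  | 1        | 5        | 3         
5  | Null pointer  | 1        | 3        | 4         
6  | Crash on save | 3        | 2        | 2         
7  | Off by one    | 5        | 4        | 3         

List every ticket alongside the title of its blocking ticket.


This is a self-join: tickets is joined to a second copy of itself, matching each row's blocked_by to another row's id. Use LEFT JOIN so rows with blocked_by=NULL are kept.
  - ticket 1 (Memory leak): blocked_by=NULL -> NULL
  - ticket 2 (Export error): blocked_by=NULL -> NULL
  - ticket 3 (Broken link): blocked_by=1 -> Memory leak
  - ticket 4 (Missing icon): blocked_by=3 -> Broken link
  - ticket 5 (Null pointer): blocked_by=4 -> Missing icon
  - ticket 6 (Crash on save): blocked_by=2 -> Export error
  - ticket 7 (Off by one): blocked_by=3 -> Broken link

SQL:
SELECT a.title AS item, b.title AS blocked_by
FROM tickets a
LEFT JOIN tickets b ON a.blocked_by = b.id

Result:
item          | blocked_by  
--------------+-------------
Memory leak   | NULL        
Export error  | NULL        
Broken link   | Memory leak 
Missing icon  | Broken link 
Null pointer  | Missing icon
Crash on save | Export error
Off by one    | Broken link 


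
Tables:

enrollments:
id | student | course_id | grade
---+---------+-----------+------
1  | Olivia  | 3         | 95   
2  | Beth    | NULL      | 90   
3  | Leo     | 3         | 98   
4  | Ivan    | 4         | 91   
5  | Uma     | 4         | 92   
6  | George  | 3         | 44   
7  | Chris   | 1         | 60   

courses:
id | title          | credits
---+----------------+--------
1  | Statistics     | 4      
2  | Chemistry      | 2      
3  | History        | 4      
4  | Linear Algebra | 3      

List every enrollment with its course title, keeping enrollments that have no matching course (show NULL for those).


LEFT JOIN keeps every row from enrollments (the left table); where course_id has no match in courses, the course columns become NULL. Walk through each enrollment:
  - enrollment 1 (Olivia): course_id=3 -> matches History
  - enrollment 2 (Beth): course_id=NULL, no match -> kept with NULL
  - enrollment 3 (Leo): course_id=3 -> matches History
  - enrollment 4 (Ivan): course_id=4 -> matches Linear Algebra
  - enrollment 5 (Uma): course_id=4 -> matches Linear Algebra
  - enrollment 6 (George): course_id=3 -> matches History
  - enrollment 7 (Chris): course_id=1 -> matches Statistics
All 7 rows appear; 1 has NULL course.

SQL:
SELECT a.student, b.title AS course
FROM enrollments a
LEFT JOIN courses b ON a.course_id = b.id

Result:
student | course        
--------+---------------
Olivia  | History       
Beth    | NULL          
Leo     | History       
Ivan    | Linear Algebra
Uma     | Linear Algebra
George  | History       
Chris   | Statistics    


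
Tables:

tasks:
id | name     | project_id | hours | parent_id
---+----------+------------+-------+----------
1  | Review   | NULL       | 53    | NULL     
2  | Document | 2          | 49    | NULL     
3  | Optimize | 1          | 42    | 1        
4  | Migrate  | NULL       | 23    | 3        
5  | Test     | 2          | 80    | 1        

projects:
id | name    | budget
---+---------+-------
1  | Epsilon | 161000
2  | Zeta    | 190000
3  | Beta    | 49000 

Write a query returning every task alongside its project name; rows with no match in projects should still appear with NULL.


LEFT JOIN keeps every row from tasks (the left table); where project_id has no match in projects, the project columns become NULL. Walk through each task:
  - task 1 (Review): project_id=NULL, no match -> kept with NULL
  - task 2 (Document): project_id=2 -> matches Zeta
  - task 3 (Optimize): project_id=1 -> matches Epsilon
  - task 4 (Migrate): project_id=NULL, no match -> kept with NULL
  - task 5 (Test): project_id=2 -> matches Zeta
All 5 rows appear; 2 have NULL project.

SQL:
SELECT a.name, b.name AS project
FROM tasks a
LEFT JOIN projects b ON a.project_id = b.id

Result:
name     | project
---------+--------
Review   | NULL   
Document | Zeta   
Optimize | Epsilon
Migrate  | NULL   
Test     | Zeta   


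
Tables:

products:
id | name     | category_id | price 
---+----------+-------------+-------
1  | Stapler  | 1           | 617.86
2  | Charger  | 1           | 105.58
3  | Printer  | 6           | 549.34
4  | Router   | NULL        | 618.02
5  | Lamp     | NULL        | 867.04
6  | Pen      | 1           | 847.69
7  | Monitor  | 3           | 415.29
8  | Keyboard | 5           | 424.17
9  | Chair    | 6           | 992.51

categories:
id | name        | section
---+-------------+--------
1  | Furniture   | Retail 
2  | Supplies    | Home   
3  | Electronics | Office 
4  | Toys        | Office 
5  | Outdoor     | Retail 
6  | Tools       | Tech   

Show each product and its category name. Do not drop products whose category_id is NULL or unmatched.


LEFT JOIN keeps every row from products (the left table); where category_id has no match in categories, the category columns become NULL. Walk through each product:
  - product 1 (Stapler): category_id=1 -> matches Furniture
  - product 2 (Charger): category_id=1 -> matches Furniture
  - product 3 (Printer): category_id=6 -> matches Tools
  - product 4 (Router): category_id=NULL, no match -> kept with NULL
  - product 5 (Lamp): category_id=NULL, no match -> kept with NULL
  - product 6 (Pen): category_id=1 -> matches Furniture
  - product 7 (Monitor): category_id=3 -> matches Electronics
  - product 8 (Keyboard): category_id=5 -> matches Outdoor
  - product 9 (Chair): category_id=6 -> matches Tools
All 9 rows appear; 2 have NULL category.

SQL:
SELECT a.name, b.name AS category
FROM products a
LEFT JOIN categories b ON a.category_id = b.id

Result:
name     | category   
---------+------------
Stapler  | Furniture  
Charger  | Furniture  
Printer  | Tools      
Router   | NULL       
Lamp     | NULL       
Pen      | Furniture  
Monitor  | Electronics
Keyboard | Outdoor    
Chair    | Tools      


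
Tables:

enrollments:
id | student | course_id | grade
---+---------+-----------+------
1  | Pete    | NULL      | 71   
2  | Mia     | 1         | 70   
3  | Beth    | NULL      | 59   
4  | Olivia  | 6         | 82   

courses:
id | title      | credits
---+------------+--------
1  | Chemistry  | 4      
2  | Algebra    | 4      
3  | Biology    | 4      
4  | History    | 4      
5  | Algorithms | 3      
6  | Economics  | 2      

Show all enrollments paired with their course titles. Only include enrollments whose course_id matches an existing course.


INNER JOIN keeps only enrollments rows whose course_id matches an id in courses. Walk through each enrollment:
  - enrollment 1 (Pete): course_id=NULL, no match -> dropped
  - enrollment 2 (Mia): course_id=1 -> matches Chemistry
  - enrollment 3 (Beth): course_id=NULL, no match -> dropped
  - enrollment 4 (Olivia): course_id=6 -> matches Economics
So 2 of 4 rows are dropped.

SQL:
SELECT a.student, b.title AS course
FROM enrollments a
INNER JOIN courses b ON a.course_id = b.id

Result:
student | course   
--------+----------
Mia     | Chemistry
Olivia  | Economics


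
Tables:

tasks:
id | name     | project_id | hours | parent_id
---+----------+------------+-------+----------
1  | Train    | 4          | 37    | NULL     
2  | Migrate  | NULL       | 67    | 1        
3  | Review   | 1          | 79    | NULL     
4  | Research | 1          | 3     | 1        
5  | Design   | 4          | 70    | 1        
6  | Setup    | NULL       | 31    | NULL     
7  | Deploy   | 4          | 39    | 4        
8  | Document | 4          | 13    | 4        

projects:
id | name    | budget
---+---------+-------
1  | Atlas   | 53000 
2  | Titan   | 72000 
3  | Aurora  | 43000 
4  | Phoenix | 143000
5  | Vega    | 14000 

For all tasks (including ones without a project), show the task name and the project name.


LEFT JOIN keeps every row from tasks (the left table); where project_id has no match in projects, the project columns become NULL. Walk through each task:
  - task 1 (Train): project_id=4 -> matches Phoenix
  - task 2 (Migrate): project_id=NULL, no match -> kept with NULL
  - task 3 (Review): project_id=1 -> matches Atlas
  - task 4 (Research): project_id=1 -> matches Atlas
  - task 5 (Design): project_id=4 -> matches Phoenix
  - task 6 (Setup): project_id=NULL, no match -> kept with NULL
  - task 7 (Deploy): project_id=4 -> matches Phoenix
  - task 8 (Document): project_id=4 -> matches Phoenix
All 8 rows appear; 2 have NULL project.

SQL:
SELECT a.name, b.name AS project
FROM tasks a
LEFT JOIN projects b ON a.project_id = b.id

Result:
name     | project
---------+--------
Train    | Phoenix
Migrate  | NULL   
Review   | Atlas  
Research | Atlas  
Design   | Phoenix
Setup    | NULL   
Deploy   | Phoenix
Document | Phoenix


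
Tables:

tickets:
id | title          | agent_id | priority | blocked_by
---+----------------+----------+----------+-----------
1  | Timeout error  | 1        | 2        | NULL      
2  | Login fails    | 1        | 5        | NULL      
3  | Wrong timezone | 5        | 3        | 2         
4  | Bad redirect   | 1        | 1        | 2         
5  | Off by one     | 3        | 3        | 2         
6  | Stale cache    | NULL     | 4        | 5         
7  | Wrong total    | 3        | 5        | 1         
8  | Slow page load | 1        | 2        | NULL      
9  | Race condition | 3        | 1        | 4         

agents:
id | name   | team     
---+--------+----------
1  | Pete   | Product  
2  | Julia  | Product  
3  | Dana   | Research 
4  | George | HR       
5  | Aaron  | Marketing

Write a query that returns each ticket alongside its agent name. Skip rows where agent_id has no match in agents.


INNER JOIN keeps only tickets rows whose agent_id matches an id in agents. Walk through each ticket:
  - ticket 1 (Timeout error): agent_id=1 -> matches Pete
  - ticket 2 (Login fails): agent_id=1 -> matches Pete
  - ticket 3 (Wrong timezone): agent_id=5 -> matches Aaron
  - ticket 4 (Bad redirect): agent_id=1 -> matches Pete
  - ticket 5 (Off by one): agent_id=3 -> matches Dana
  - ticket 6 (Stale cache): agent_id=NULL, no match -> dropped
  - ticket 7 (Wrong total): agent_id=3 -> matches Dana
  - ticket 8 (Slow page load): agent_id=1 -> matches Pete
  - ticket 9 (Race condition): agent_id=3 -> matches Dana
So 1 of 9 rows is dropped.

SQL:
SELECT a.title, b.name AS agent
FROM tickets a
INNER JOIN agents b ON a.agent_id = b.id

Result:
title          | agent
---------------+------
Timeout error  | Pete 
Login fails    | Pete 
Wrong timezone | Aaron
Bad redirect   | Pete 
Off by one     | Dana 
Wrong total    | Dana 
Slow page load | Pete 
Race condition | Dana 


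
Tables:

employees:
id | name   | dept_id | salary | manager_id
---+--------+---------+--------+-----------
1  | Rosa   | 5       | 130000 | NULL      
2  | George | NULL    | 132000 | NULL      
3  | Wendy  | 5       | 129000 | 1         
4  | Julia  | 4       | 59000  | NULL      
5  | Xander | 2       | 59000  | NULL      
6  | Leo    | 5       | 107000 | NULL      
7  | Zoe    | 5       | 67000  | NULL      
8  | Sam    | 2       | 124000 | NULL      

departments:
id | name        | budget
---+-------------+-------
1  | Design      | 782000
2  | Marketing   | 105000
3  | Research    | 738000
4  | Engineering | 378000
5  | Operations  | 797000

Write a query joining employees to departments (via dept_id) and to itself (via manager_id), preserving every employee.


Two LEFT JOINs from the same base table employees: one to departments via dept_id, one to employees itself via manager_id. Both are LEFT so every employee is preserved.
Match against departments:
  - employee 1 (Rosa): dept_id=5 -> matches Operations
  - employee 2 (George): dept_id=NULL, no match -> kept with NULL
  - employee 3 (Wendy): dept_id=5 -> matches Operations
  - employee 4 (Julia): dept_id=4 -> matches Engineering
  - employee 5 (Xander): dept_id=2 -> matches Marketing
  - employee 6 (Leo): dept_id=5 -> matches Operations
  - employee 7 (Zoe): dept_id=5 -> matches Operations
  - employee 8 (Sam): dept_id=2 -> matches Marketing
Match against employees (self):
  - employee 1 (Rosa): manager_id=NULL -> NULL
  - employee 2 (George): manager_id=NULL -> NULL
  - employee 3 (Wendy): manager_id=1 -> Rosa
  - employee 4 (Julia): manager_id=NULL -> NULL
  - employee 5 (Xander): manager_id=NULL -> NULL
  - employee 6 (Leo): manager_id=NULL -> NULL
  - employee 7 (Zoe): manager_id=NULL -> NULL
  - employee 8 (Sam): manager_id=NULL -> NULL

SQL:
SELECT a.name, b.name AS department, c.name AS manager
FROM employees a
LEFT JOIN departments b ON a.dept_id = b.id
LEFT JOIN employees c ON a.manager_id = c.id

Result:
name   | department  | manager
-------+-------------+--------
Rosa   | Operations  | NULL   
George | NULL        | NULL   
Wendy  | Operations  | Rosa   
Julia  | Engineering | NULL   
Xander | Marketing   | NULL   
Leo    | Operations  | NULL   
Zoe    | Operations  | NULL   
Sam    | Marketing   | NULL   


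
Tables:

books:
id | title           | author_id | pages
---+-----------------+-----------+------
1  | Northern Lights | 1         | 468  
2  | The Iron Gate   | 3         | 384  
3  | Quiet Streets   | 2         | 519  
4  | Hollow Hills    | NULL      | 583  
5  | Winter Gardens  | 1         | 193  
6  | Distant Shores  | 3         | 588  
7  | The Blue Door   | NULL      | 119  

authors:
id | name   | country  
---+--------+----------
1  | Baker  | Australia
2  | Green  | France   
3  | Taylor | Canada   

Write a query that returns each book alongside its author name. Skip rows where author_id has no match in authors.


INNER JOIN keeps only books rows whose author_id matches an id in authors. Walk through each book:
  - book 1 (Northern Lights): author_id=1 -> matches Baker
  - book 2 (The Iron Gate): author_id=3 -> matches Taylor
  - book 3 (Quiet Streets): author_id=2 -> matches Green
  - book 4 (Hollow Hills): author_id=NULL, no match -> dropped
  - book 5 (Winter Gardens): author_id=1 -> matches Baker
  - book 6 (Distant Shores): author_id=3 -> matches Taylor
  - book 7 (The Blue Door): author_id=NULL, no match -> dropped
So 2 of 7 rows are dropped.

SQL:
SELECT a.title, b.name AS author
FROM books a
INNER JOIN authors b ON a.author_id = b.id

Result:
title           | author
----------------+-------
Northern Lights | Baker 
The Iron Gate   | Taylor
Quiet Streets   | Green 
Winter Gardens  | Baker 
Distant Shores  | Taylor


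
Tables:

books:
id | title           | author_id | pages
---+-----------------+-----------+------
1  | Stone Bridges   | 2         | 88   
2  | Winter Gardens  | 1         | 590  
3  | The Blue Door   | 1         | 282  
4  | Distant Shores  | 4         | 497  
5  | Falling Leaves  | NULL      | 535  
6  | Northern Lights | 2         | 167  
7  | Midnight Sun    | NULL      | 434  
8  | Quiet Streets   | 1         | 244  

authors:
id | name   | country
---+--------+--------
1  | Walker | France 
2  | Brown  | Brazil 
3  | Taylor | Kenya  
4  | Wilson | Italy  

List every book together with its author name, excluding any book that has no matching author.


INNER JOIN keeps only books rows whose author_id matches an id in authors. Walk through each book:
  - book 1 (Stone Bridges): author_id=2 -> matches Brown
  - book 2 (Winter Gardens): author_id=1 -> matches Walker
  - book 3 (The Blue Door): author_id=1 -> matches Walker
  - book 4 (Distant Shores): author_id=4 -> matches Wilson
  - book 5 (Falling Leaves): author_id=NULL, no match -> dropped
  - book 6 (Northern Lights): author_id=2 -> matches Brown
  - book 7 (Midnight Sun): author_id=NULL, no match -> dropped
  - book 8 (Quiet Streets): author_id=1 -> matches Walker
So 2 of 8 rows are dropped.

SQL:
SELECT a.title, b.name AS author
FROM books a
INNER JOIN authors b ON a.author_id = b.id

Result:
title           | author
----------------+-------
Stone Bridges   | Brown 
Winter Gardens  | Walker
The Blue Door   | Walker
Distant Shores  | Wilson
Northern Lights | Brown 
Quiet Streets   | Walker


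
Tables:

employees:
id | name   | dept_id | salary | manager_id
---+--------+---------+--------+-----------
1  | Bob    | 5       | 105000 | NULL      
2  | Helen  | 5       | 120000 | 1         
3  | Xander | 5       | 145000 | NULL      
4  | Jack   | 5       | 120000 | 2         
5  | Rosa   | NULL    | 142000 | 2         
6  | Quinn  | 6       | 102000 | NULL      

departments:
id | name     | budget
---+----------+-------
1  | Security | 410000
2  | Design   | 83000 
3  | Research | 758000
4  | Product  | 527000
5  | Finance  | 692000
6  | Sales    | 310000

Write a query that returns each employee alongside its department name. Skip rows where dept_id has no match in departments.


INNER JOIN keeps only employees rows whose dept_id matches an id in departments. Walk through each employee:
  - employee 1 (Bob): dept_id=5 -> matches Finance
  - employee 2 (Helen): dept_id=5 -> matches Finance
  - employee 3 (Xander): dept_id=5 -> matches Finance
  - employee 4 (Jack): dept_id=5 -> matches Finance
  - employee 5 (Rosa): dept_id=NULL, no match -> dropped
  - employee 6 (Quinn): dept_id=6 -> matches Sales
So 1 of 6 rows is dropped.

SQL:
SELECT a.name, b.name AS department
FROM employees a
INNER JOIN departments b ON a.dept_id = b.id

Result:
name   | department
-------+-----------
Bob    | Finance   
Helen  | Finance   
Xander | Finance   
Jack   | Finance   
Quinn  | Sales     


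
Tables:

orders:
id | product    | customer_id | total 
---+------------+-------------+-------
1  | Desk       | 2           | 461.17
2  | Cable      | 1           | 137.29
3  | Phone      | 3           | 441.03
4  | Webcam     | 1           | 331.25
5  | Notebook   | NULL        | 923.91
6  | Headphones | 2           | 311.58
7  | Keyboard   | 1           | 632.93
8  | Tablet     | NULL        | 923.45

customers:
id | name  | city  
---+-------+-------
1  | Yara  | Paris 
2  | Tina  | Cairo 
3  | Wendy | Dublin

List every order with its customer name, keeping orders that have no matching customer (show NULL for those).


LEFT JOIN keeps every row from orders (the left table); where customer_id has no match in customers, the customer columns become NULL. Walk through each order:
  - order 1 (Desk): customer_id=2 -> matches Tina
  - order 2 (Cable): customer_id=1 -> matches Yara
  - order 3 (Phone): customer_id=3 -> matches Wendy
  - order 4 (Webcam): customer_id=1 -> matches Yara
  - order 5 (Notebook): customer_id=NULL, no match -> kept with NULL
  - order 6 (Headphones): customer_id=2 -> matches Tina
  - order 7 (Keyboard): customer_id=1 -> matches Yara
  - order 8 (Tablet): customer_id=NULL, no match -> kept with NULL
All 8 rows appear; 2 have NULL customer.

SQL:
SELECT a.product, b.name AS customer
FROM orders a
LEFT JOIN customers b ON a.customer_id = b.id

Result:
product    | customer
-----------+---------
Desk       | Tina    
Cable      | Yara    
Phone      | Wendy   
Webcam     | Yara    
Notebook   | NULL    
Headphones | Tina    
Keyboard   | Yara    
Tablet     | NULL    


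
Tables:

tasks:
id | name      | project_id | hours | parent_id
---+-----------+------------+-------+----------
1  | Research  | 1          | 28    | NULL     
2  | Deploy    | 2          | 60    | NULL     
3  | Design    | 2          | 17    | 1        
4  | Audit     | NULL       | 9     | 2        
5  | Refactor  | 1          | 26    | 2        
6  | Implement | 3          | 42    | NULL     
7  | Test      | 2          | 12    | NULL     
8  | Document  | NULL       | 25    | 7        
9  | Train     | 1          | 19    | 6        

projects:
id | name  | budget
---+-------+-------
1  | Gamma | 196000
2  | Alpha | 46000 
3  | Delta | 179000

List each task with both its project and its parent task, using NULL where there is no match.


Two LEFT JOINs from the same base table tasks: one to projects via project_id, one to tasks itself via parent_id. Both are LEFT so every task is preserved.
Match against projects:
  - task 1 (Research): project_id=1 -> matches Gamma
  - task 2 (Deploy): project_id=2 -> matches Alpha
  - task 3 (Design): project_id=2 -> matches Alpha
  - task 4 (Audit): project_id=NULL, no match -> kept with NULL
  - task 5 (Refactor): project_id=1 -> matches Gamma
  - task 6 (Implement): project_id=3 -> matches Delta
  - task 7 (Test): project_id=2 -> matches Alpha
  - task 8 (Document): project_id=NULL, no match -> kept with NULL
  - task 9 (Train): project_id=1 -> matches Gamma
Match against tasks (self):
  - task 1 (Research): parent_id=NULL -> NULL
  - task 2 (Deploy): parent_id=NULL -> NULL
  - task 3 (Design): parent_id=1 -> Research
  - task 4 (Audit): parent_id=2 -> Deploy
  - task 5 (Refactor): parent_id=2 -> Deploy
  - task 6 (Implement): parent_id=NULL -> NULL
  - task 7 (Test): parent_id=NULL -> NULL
  - task 8 (Document): parent_id=7 -> Test
  - task 9 (Train): parent_id=6 -> Implement

SQL:
SELECT a.name, b.name AS project, c.name AS parent
FROM tasks a
LEFT JOIN projects b ON a.project_id = b.id
LEFT JOIN tasks c ON a.parent_id = c.id

Result:
name      | project | parent   
----------+---------+----------
Research  | Gamma   | NULL     
Deploy    | Alpha   | NULL     
Design    | Alpha   | Research 
Audit     | NULL    | Deploy   
Refactor  | Gamma   | Deploy   
Implement | Delta   | NULL     
Test      | Alpha   | NULL     
Document  | NULL    | Test     
Train     | Gamma   | Implement


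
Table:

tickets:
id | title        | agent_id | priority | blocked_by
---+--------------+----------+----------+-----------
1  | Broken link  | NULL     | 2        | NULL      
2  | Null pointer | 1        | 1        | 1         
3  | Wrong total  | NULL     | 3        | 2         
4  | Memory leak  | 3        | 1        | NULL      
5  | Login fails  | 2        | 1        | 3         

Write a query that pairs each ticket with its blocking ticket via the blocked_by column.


This is a self-join: tickets is joined to a second copy of itself, matching each row's blocked_by to another row's id. Use LEFT JOIN so rows with blocked_by=NULL are kept.
  - ticket 1 (Broken link): blocked_by=NULL -> NULL
  - ticket 2 (Null pointer): blocked_by=1 -> Broken link
  - ticket 3 (Wrong total): blocked_by=2 -> Null pointer
  - ticket 4 (Memory leak): blocked_by=NULL -> NULL
  - ticket 5 (Login fails): blocked_by=3 -> Wrong total

SQL:
SELECT a.title AS item, b.title AS blocked_by
FROM tickets a
LEFT JOIN tickets b ON a.blocked_by = b.id

Result:
item         | blocked_by  
-------------+-------------
Broken link  | NULL        
Null pointer | Broken link 
Wrong total  | Null pointer
Memory leak  | NULL        
Login fails  | Wrong total 


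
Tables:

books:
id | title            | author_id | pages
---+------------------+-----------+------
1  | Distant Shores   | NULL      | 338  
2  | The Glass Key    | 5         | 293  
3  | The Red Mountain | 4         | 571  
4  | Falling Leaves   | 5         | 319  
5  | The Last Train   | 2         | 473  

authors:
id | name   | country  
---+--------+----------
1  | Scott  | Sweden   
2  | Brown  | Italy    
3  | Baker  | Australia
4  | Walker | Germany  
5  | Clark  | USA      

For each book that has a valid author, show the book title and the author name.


INNER JOIN keeps only books rows whose author_id matches an id in authors. Walk through each book:
  - book 1 (Distant Shores): author_id=NULL, no match -> dropped
  - book 2 (The Glass Key): author_id=5 -> matches Clark
  - book 3 (The Red Mountain): author_id=4 -> matches Walker
  - book 4 (Falling Leaves): author_id=5 -> matches Clark
  - book 5 (The Last Train): author_id=2 -> matches Brown
So 1 of 5 rows is dropped.

SQL:
SELECT a.title, b.name AS author
FROM books a
INNER JOIN authors b ON a.author_id = b.id

Result:
title            | author
-----------------+-------
The Glass Key    | Clark 
The Red Mountain | Walker
Falling Leaves   | Clark 
The Last Train   | Brown 


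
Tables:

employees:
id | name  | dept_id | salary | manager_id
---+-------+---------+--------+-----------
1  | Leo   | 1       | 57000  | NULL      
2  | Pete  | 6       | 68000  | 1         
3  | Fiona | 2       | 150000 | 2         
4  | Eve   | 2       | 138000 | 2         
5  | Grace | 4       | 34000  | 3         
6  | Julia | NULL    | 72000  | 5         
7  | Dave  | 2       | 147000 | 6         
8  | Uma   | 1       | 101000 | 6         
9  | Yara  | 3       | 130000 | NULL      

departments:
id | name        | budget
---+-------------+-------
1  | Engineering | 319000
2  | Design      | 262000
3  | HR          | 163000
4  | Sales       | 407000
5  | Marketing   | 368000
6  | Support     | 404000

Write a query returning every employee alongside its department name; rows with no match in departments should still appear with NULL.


LEFT JOIN keeps every row from employees (the left table); where dept_id has no match in departments, the department columns become NULL. Walk through each employee:
  - employee 1 (Leo): dept_id=1 -> matches Engineering
  - employee 2 (Pete): dept_id=6 -> matches Support
  - employee 3 (Fiona): dept_id=2 -> matches Design
  - employee 4 (Eve): dept_id=2 -> matches Design
  - employee 5 (Grace): dept_id=4 -> matches Sales
  - employee 6 (Julia): dept_id=NULL, no match -> kept with NULL
  - employee 7 (Dave): dept_id=2 -> matches Design
  - employee 8 (Uma): dept_id=1 -> matches Engineering
  - employee 9 (Yara): dept_id=3 -> matches HR
All 9 rows appear; 1 has NULL department.

SQL:
SELECT a.name, b.name AS department
FROM employees a
LEFT JOIN departments b ON a.dept_id = b.id

Result:
name  | department 
------+------------
Leo   | Engineering
Pete  | Support    
Fiona | Design     
Eve   | Design     
Grace | Sales      
Julia | NULL       
Dave  | Design     
Uma   | Engineering
Yara  | HR         


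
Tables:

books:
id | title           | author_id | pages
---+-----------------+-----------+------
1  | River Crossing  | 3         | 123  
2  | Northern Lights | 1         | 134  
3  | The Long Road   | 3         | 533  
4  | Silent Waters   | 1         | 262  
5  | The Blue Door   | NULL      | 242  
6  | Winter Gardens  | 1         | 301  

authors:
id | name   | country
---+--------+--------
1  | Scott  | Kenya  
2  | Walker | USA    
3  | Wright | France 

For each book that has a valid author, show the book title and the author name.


INNER JOIN keeps only books rows whose author_id matches an id in authors. Walk through each book:
  - book 1 (River Crossing): author_id=3 -> matches Wright
  - book 2 (Northern Lights): author_id=1 -> matches Scott
  - book 3 (The Long Road): author_id=3 -> matches Wright
  - book 4 (Silent Waters): author_id=1 -> matches Scott
  - book 5 (The Blue Door): author_id=NULL, no match -> dropped
  - book 6 (Winter Gardens): author_id=1 -> matches Scott
So 1 of 6 rows is dropped.

SQL:
SELECT a.title, b.name AS author
FROM books a
INNER JOIN authors b ON a.author_id = b.id

Result:
title           | author
----------------+-------
River Crossing  | Wright
Northern Lights | Scott 
The Long Road   | Wright
Silent Waters   | Scott 
Winter Gardens  | Scott 
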